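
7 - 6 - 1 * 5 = -4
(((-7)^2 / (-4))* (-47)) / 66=2303 / 264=8.72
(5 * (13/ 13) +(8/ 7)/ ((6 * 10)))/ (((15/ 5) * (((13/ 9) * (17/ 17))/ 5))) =527/ 91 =5.79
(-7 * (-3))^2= 441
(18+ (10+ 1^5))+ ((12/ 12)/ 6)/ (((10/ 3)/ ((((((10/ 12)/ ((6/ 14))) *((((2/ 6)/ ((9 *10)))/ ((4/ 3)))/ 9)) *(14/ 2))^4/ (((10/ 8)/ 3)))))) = 4473081341520312001/ 154244184190156800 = 29.00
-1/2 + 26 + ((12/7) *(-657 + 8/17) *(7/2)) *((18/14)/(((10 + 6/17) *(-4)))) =364179/2464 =147.80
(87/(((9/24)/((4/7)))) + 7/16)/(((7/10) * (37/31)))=2309035/14504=159.20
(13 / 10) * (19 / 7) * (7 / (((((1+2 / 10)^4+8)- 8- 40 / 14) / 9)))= -1945125 / 6856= -283.71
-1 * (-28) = 28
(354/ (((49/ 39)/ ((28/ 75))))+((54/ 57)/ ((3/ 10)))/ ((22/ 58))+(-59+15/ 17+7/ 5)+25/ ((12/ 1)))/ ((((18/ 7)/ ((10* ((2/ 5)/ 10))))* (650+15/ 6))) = 439318483/ 31297488750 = 0.01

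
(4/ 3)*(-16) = -21.33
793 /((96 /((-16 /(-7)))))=793 /42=18.88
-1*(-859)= 859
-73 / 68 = -1.07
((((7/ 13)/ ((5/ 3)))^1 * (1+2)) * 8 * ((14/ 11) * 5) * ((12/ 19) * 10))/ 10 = 84672/ 2717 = 31.16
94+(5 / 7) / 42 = 94.02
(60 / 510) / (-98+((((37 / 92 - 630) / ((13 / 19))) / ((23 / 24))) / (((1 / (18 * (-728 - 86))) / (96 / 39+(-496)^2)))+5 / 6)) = 1072812 / 31561964779777823809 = 0.00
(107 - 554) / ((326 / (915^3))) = -342429211125 / 326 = -1050396353.14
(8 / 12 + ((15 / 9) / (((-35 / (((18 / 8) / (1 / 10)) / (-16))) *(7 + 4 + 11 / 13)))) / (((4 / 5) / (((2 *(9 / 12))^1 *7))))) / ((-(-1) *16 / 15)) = 438115 / 630784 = 0.69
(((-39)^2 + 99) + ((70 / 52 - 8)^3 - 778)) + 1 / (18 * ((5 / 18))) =48123951 / 87880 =547.61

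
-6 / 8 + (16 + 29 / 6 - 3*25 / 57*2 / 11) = 49769 / 2508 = 19.84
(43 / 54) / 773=43 / 41742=0.00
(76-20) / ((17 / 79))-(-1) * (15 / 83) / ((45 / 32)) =1102120 / 4233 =260.36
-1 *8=-8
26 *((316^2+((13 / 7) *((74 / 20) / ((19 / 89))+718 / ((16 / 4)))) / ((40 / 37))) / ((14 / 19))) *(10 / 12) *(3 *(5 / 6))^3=866178241175 / 18816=46034132.72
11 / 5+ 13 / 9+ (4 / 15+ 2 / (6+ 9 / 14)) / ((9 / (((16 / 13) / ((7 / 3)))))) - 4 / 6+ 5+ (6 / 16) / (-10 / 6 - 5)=6462863 / 812448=7.95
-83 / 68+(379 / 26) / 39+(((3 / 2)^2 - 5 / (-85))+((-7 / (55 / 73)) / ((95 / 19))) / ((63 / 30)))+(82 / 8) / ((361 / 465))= 3144247331 / 228173660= 13.78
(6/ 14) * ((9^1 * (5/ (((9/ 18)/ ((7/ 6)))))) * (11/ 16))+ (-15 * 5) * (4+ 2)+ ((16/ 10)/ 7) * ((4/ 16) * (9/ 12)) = -234651/ 560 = -419.02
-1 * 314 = -314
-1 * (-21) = 21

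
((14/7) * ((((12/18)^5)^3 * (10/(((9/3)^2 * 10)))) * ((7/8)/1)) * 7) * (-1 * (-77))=30908416/129140163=0.24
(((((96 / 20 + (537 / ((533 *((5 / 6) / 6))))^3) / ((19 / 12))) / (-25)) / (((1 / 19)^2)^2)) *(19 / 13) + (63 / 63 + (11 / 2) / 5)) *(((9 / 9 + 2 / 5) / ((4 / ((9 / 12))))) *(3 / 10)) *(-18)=12973755411248432454549 / 4921131702500000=2636335.74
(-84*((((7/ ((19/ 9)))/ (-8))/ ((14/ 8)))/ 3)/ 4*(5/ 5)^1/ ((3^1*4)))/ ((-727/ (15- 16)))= 21/ 110504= 0.00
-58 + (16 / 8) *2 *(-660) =-2698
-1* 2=-2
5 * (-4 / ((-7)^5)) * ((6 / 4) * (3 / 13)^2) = 270 / 2840383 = 0.00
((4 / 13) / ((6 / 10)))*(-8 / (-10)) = 16 / 39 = 0.41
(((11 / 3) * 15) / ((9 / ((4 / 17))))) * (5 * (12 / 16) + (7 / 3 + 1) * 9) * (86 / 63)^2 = 2033900 / 22491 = 90.43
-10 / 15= -2 / 3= -0.67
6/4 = 3/2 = 1.50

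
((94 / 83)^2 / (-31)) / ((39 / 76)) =-671536 / 8328801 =-0.08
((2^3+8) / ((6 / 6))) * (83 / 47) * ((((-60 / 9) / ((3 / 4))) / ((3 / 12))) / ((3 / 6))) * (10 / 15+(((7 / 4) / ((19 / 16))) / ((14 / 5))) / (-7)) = -200581120 / 168777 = -1188.44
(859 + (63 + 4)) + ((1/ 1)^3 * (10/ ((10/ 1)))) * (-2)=924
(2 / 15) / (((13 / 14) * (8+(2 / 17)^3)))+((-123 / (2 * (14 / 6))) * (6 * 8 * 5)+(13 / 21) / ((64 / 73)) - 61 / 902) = -87470334404239 / 13829175360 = -6325.06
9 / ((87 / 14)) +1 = 71 / 29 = 2.45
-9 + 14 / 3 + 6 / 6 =-10 / 3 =-3.33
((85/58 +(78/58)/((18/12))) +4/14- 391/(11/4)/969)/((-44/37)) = -2.10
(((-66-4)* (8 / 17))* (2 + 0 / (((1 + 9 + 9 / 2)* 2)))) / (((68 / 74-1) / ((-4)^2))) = 663040 / 51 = 13000.78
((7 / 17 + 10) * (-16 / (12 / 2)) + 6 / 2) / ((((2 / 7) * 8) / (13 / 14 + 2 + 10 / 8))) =-49257 / 1088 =-45.27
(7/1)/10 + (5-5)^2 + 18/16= 73/40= 1.82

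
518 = 518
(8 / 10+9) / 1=49 / 5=9.80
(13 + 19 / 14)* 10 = 1005 / 7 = 143.57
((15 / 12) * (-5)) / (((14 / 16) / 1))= -50 / 7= -7.14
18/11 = 1.64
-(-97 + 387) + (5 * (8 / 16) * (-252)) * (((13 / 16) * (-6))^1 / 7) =595 / 4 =148.75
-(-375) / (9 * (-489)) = -125 / 1467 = -0.09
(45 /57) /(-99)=-5 /627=-0.01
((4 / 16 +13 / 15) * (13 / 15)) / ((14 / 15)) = 871 / 840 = 1.04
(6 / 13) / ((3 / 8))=16 / 13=1.23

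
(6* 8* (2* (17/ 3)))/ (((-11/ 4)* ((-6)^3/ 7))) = 1904/ 297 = 6.41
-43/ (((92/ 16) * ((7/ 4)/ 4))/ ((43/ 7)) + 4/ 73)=-8638528/ 93279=-92.61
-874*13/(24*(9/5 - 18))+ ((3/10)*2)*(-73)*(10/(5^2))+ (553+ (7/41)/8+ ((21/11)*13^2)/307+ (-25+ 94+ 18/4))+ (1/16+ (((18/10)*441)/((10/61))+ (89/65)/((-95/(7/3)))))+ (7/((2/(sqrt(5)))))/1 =7*sqrt(5)/2+ 18221172416261527/3324131038800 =5489.31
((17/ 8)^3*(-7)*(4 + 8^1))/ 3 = -34391/ 128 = -268.68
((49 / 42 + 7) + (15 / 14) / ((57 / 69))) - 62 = -20962 / 399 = -52.54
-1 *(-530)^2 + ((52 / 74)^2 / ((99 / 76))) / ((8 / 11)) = -3460962478 / 12321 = -280899.48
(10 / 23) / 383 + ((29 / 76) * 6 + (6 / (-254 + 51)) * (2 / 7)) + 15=8220579049 / 475668382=17.28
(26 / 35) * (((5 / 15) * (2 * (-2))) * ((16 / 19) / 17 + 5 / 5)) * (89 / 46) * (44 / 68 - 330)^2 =-16394294366164 / 75144335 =-218170.73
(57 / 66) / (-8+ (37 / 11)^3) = 2299 / 80010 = 0.03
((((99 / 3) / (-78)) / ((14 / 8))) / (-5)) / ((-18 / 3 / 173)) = -1903 / 1365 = -1.39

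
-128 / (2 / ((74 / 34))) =-2368 / 17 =-139.29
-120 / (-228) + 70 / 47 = 1800 / 893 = 2.02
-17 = -17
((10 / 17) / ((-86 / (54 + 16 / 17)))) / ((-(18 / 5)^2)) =58375 / 2013174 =0.03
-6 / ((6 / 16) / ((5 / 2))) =-40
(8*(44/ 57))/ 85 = 352/ 4845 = 0.07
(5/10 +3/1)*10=35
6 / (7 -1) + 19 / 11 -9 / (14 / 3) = 123 / 154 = 0.80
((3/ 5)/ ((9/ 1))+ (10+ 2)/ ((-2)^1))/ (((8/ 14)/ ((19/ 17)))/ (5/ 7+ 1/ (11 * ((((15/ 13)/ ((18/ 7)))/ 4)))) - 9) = 0.68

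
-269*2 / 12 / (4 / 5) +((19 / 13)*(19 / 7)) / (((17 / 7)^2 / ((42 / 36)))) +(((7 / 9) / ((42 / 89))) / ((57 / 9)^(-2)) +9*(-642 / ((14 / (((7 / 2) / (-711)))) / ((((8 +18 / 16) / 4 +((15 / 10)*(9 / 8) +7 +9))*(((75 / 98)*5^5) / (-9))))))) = -4871747134895287 / 452356265088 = -10769.71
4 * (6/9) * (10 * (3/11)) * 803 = 5840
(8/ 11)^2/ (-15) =-64/ 1815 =-0.04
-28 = -28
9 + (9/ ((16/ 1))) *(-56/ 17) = 243/ 34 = 7.15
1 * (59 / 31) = 59 / 31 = 1.90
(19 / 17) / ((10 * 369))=19 / 62730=0.00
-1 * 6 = -6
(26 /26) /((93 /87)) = 29 /31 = 0.94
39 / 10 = 3.90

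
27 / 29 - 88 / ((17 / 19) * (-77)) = 2.21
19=19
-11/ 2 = -5.50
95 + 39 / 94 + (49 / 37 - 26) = 246031 / 3478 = 70.74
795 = 795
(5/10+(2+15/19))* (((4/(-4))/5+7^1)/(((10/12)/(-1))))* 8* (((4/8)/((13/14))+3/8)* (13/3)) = -850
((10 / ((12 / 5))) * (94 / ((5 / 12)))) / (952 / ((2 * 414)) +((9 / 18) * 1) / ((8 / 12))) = 778320 / 1573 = 494.80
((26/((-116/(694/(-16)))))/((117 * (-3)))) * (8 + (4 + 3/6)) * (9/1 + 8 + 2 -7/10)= -105835/16704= -6.34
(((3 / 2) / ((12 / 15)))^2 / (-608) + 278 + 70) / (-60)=-5.80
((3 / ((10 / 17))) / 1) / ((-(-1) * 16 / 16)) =51 / 10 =5.10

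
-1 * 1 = -1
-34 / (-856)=17 / 428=0.04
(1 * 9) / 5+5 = 34 / 5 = 6.80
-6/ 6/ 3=-1/ 3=-0.33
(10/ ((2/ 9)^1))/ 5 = 9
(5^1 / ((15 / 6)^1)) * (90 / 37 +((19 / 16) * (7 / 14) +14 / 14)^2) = 9.94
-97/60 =-1.62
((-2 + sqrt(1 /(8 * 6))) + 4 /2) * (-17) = -17 * sqrt(3) /12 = -2.45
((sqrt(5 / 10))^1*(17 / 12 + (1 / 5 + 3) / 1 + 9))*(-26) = -10621*sqrt(2) / 60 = -250.34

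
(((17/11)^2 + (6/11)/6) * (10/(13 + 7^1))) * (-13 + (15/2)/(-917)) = -1789275/110957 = -16.13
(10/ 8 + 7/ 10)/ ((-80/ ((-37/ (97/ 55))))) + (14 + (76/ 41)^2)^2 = 26710575448353/ 87711621440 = 304.53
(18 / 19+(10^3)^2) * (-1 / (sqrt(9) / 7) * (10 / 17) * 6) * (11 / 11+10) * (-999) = 29230767692280 / 323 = 90497732793.44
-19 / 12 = -1.58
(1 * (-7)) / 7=-1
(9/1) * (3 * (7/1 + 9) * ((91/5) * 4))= 31449.60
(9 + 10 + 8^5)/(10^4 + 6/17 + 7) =557379/170125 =3.28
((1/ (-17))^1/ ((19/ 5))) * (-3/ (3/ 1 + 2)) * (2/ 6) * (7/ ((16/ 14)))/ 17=49/ 43928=0.00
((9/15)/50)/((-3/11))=-11/250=-0.04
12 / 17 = 0.71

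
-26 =-26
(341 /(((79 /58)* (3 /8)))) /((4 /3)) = 39556 /79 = 500.71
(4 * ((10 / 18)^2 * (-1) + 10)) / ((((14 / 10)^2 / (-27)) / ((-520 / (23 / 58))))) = 2367560000 / 3381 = 700254.36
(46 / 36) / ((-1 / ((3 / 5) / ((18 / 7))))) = -161 / 540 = -0.30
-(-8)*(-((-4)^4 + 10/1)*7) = -14896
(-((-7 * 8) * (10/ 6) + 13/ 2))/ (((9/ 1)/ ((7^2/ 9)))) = 25529/ 486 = 52.53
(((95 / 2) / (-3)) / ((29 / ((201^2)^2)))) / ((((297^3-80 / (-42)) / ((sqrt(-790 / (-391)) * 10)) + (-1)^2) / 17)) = 15306334030775497500 / 3432038126801796137531-50759048791843378923825 * sqrt(308890) / 3432038126801796137531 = -8219.83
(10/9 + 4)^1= 46/9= 5.11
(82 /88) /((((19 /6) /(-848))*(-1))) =52152 /209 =249.53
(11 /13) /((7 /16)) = 1.93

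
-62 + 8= -54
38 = 38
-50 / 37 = -1.35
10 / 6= 5 / 3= 1.67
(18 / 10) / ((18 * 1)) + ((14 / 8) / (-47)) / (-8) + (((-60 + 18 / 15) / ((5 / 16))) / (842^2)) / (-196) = 697452359 / 6664261600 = 0.10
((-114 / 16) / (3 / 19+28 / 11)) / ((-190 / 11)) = 6897 / 45200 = 0.15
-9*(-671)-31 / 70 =422699 / 70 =6038.56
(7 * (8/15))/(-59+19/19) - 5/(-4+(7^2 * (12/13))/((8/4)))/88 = -624563/9263760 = -0.07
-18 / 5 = -3.60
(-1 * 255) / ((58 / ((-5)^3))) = 31875 / 58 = 549.57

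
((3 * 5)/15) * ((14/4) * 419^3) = 514920413/2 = 257460206.50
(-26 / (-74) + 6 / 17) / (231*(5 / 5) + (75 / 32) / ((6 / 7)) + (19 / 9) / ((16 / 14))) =0.00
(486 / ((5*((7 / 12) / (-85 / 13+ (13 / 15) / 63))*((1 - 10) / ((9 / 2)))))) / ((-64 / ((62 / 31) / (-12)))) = 180351 / 127400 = 1.42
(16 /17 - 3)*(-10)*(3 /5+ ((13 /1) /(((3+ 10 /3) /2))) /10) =6720 /323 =20.80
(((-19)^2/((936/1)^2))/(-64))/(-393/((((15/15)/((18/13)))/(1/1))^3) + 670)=4693/272051675136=0.00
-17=-17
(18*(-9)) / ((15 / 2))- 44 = -65.60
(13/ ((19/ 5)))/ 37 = 65/ 703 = 0.09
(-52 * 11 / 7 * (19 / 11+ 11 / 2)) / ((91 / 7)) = -318 / 7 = -45.43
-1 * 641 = -641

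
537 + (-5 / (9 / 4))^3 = 383473 / 729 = 526.03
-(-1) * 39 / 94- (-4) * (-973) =-3891.59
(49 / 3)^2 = 2401 / 9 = 266.78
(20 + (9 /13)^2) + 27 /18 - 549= -178133 /338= -527.02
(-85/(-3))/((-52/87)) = -2465/52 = -47.40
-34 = -34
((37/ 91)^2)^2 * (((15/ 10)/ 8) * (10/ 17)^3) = 702810375/ 673817566786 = 0.00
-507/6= -169/2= -84.50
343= 343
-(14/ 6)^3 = -343/ 27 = -12.70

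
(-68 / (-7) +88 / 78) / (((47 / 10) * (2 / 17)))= 251600 / 12831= 19.61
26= 26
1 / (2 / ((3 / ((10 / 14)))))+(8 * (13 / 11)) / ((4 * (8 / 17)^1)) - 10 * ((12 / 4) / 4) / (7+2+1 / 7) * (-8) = 13.69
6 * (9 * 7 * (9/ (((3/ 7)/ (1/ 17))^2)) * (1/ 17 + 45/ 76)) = 7788501/ 186694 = 41.72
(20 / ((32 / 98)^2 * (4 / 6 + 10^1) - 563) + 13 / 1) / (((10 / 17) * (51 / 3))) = 52468201 / 40470970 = 1.30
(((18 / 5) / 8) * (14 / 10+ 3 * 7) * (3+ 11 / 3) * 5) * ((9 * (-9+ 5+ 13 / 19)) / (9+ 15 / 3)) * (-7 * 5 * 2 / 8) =119070 / 19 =6266.84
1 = 1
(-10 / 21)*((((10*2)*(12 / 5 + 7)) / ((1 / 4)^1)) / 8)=-940 / 21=-44.76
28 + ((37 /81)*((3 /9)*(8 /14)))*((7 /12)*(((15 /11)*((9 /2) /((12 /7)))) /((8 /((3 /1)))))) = 533519 /19008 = 28.07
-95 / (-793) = 0.12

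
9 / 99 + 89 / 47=1026 / 517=1.98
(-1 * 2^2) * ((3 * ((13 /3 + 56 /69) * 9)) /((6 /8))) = -17040 /23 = -740.87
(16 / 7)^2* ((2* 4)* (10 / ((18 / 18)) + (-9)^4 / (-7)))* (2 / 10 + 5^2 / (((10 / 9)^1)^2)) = -1359267328 / 1715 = -792575.70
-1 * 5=-5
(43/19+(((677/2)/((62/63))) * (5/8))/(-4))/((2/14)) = -27168547/75392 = -360.36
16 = 16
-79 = -79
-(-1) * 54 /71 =54 /71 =0.76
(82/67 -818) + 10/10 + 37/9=-489434/603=-811.67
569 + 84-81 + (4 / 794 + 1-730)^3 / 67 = -24238298954629079 / 4192241791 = -5781703.48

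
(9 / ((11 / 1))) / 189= 1 / 231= 0.00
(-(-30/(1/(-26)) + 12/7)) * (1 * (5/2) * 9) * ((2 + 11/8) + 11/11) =-76950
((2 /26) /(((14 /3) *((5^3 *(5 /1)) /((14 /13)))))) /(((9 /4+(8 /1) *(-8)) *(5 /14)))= -0.00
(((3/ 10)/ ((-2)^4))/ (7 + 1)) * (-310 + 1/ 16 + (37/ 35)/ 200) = -13017153/ 17920000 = -0.73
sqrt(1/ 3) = sqrt(3)/ 3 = 0.58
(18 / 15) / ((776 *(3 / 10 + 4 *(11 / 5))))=3 / 17654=0.00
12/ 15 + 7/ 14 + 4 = 53/ 10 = 5.30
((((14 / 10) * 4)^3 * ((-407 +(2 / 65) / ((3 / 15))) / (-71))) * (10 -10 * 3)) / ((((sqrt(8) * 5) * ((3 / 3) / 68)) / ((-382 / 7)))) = 430845832704 * sqrt(2) / 115375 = 5281109.60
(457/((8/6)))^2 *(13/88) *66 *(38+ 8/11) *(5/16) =78070888935/5632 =13862018.63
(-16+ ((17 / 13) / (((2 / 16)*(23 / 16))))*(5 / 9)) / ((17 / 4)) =-128704 / 45747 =-2.81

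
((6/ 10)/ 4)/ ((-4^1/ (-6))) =9/ 40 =0.22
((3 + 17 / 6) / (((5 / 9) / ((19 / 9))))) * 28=1862 / 3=620.67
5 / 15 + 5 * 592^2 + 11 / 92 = 483640445 / 276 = 1752320.45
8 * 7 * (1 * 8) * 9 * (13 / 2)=26208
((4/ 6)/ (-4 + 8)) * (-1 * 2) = -0.33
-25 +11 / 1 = -14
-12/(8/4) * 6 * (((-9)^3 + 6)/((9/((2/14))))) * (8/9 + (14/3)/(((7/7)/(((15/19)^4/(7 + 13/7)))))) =38330069612/84838971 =451.80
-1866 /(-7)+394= 4624 /7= 660.57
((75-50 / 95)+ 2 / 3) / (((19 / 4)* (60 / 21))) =29981 / 5415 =5.54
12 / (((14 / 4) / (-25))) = -600 / 7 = -85.71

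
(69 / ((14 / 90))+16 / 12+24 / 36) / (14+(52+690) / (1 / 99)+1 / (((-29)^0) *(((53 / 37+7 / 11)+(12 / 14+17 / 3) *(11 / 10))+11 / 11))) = 2731118041 / 450345238546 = 0.01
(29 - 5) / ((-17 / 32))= -768 / 17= -45.18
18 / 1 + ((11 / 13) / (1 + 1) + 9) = 713 / 26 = 27.42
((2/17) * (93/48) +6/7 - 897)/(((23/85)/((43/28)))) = -183375865/36064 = -5084.73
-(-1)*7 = 7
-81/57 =-27/19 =-1.42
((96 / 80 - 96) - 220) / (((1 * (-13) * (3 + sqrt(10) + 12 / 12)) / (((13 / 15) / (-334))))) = -1574 / 37575 + 787 * sqrt(10) / 75150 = -0.01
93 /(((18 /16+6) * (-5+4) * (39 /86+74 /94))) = -1002416 /95285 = -10.52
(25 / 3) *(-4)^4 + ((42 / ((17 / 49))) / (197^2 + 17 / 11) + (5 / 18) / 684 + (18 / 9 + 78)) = 7063329151687 / 3191258088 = 2213.34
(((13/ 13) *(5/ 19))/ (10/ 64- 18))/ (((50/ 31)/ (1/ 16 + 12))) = -5983/ 54245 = -0.11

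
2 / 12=1 / 6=0.17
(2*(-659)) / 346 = -659 / 173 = -3.81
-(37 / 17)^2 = -1369 / 289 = -4.74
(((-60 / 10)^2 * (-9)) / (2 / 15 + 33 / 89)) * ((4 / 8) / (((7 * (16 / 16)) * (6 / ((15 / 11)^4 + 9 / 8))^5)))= -19828832375290712753519584007805 / 1661639184155824726131820986368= -11.93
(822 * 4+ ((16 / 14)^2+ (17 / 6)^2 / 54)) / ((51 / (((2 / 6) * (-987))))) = -14726994335 / 694008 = -21220.21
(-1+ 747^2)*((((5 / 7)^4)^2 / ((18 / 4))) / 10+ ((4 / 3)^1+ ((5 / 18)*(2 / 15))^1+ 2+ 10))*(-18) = -2322794831416576 / 17294403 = -134309049.66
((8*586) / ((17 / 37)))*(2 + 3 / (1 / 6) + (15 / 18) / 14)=73068340 / 357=204673.22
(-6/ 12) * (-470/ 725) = 47/ 145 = 0.32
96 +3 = 99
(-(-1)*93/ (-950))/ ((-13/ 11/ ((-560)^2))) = 6416256/ 247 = 25976.74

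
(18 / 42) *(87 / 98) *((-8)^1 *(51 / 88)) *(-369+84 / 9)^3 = 619314507227 / 7546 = 82071893.35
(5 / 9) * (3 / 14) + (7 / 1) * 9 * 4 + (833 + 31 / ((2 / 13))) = 27019 / 21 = 1286.62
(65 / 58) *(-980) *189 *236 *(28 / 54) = -736626800 / 29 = -25400924.14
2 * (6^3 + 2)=436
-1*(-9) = 9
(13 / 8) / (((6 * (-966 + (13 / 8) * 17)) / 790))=-5135 / 22521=-0.23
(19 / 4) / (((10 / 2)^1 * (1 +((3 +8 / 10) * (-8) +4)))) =-19 / 508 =-0.04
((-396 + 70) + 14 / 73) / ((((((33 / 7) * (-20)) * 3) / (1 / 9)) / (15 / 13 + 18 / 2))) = 55496 / 42705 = 1.30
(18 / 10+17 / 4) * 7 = 42.35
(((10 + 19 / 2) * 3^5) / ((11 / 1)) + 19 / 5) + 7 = 48573 / 110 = 441.57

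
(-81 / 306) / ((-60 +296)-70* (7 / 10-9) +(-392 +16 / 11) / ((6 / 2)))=-0.00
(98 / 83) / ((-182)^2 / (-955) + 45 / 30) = -0.04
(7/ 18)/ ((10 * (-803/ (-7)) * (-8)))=-49/ 1156320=-0.00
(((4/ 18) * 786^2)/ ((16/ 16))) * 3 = 411864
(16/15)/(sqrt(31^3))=16 * sqrt(31)/14415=0.01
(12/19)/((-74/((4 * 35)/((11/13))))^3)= -9042852000/1280963717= -7.06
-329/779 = -0.42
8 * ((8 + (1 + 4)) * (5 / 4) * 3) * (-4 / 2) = -780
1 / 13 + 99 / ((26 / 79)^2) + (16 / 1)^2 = 1170.07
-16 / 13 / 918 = -8 / 5967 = -0.00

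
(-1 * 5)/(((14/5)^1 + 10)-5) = -25/39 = -0.64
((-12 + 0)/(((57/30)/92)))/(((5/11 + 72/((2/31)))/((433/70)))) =-5258352/1633373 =-3.22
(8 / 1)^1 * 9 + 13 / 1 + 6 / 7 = 601 / 7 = 85.86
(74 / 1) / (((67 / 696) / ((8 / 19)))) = 412032 / 1273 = 323.67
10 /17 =0.59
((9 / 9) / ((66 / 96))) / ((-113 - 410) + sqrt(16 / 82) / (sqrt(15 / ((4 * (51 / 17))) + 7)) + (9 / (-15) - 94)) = -949560 / 403183151 - 50 * sqrt(2706) / 4435014661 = -0.00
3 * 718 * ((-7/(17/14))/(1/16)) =-3377472/17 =-198674.82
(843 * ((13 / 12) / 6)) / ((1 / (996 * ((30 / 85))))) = 909597 / 17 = 53505.71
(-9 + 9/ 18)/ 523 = -17/ 1046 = -0.02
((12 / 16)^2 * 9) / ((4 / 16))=81 / 4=20.25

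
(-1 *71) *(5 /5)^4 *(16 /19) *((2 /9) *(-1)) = 2272 /171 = 13.29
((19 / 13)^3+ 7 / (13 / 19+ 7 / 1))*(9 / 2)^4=8487408015 / 5132192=1653.76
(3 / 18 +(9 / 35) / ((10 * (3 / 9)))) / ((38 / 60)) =256 / 665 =0.38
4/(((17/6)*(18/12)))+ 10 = 186/17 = 10.94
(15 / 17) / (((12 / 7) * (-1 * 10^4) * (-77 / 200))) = 0.00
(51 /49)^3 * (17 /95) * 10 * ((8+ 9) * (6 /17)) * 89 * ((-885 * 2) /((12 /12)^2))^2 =7545312563792400 /2235331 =3375478872.61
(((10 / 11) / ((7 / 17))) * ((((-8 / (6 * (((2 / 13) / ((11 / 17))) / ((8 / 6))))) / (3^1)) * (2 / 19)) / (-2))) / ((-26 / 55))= -2200 / 3591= -0.61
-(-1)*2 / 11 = 2 / 11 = 0.18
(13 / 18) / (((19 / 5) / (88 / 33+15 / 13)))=745 / 1026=0.73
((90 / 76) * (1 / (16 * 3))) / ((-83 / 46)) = -345 / 25232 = -0.01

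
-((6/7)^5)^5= -28430288029929701376/1341068619663964900807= -0.02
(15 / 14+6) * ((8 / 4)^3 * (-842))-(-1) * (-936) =-339984 / 7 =-48569.14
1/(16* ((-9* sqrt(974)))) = -sqrt(974)/140256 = -0.00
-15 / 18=-5 / 6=-0.83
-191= -191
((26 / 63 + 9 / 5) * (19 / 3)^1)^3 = 2322518259907 / 843908625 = 2752.10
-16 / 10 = -8 / 5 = -1.60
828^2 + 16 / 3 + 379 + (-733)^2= 3669772 / 3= 1223257.33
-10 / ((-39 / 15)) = 50 / 13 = 3.85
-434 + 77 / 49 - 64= -3475 / 7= -496.43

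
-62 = -62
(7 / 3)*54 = 126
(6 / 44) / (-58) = -3 / 1276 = -0.00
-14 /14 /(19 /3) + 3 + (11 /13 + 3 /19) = 50 /13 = 3.85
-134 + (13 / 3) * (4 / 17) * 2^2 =-6626 / 51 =-129.92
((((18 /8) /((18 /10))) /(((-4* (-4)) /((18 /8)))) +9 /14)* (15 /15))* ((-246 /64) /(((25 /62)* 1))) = -5593671 /716800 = -7.80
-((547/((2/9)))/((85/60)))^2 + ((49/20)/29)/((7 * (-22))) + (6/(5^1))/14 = -77931112219657/25813480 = -3019008.37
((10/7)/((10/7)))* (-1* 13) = -13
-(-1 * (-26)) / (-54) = 13 / 27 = 0.48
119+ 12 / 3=123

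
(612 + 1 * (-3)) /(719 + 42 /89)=54201 /64033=0.85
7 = 7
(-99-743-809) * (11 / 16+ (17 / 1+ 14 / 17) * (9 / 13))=-5850001 / 272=-21507.36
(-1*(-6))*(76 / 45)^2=11552 / 675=17.11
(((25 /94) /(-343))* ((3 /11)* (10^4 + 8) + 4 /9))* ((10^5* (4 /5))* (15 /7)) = -1351300000000 /3723951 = -362867.29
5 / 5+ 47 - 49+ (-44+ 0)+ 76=31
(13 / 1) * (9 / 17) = 117 / 17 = 6.88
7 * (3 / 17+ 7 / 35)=224 / 85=2.64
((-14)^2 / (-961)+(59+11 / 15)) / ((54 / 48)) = 6864928 / 129735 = 52.92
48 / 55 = 0.87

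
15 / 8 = 1.88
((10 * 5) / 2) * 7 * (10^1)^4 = 1750000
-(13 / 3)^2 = -169 / 9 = -18.78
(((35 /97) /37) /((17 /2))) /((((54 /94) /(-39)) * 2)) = -21385 /549117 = -0.04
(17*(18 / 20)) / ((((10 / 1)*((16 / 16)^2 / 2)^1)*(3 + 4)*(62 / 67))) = 10251 / 21700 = 0.47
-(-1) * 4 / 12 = 1 / 3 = 0.33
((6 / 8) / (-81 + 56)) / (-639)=1 / 21300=0.00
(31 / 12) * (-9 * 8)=-186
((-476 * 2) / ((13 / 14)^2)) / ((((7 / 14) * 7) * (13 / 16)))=-388.25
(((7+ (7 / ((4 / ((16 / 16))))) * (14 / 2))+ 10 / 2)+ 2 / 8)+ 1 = 51 / 2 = 25.50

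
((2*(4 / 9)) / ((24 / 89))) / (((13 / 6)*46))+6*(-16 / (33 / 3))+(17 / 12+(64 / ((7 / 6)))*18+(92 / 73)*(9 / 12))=59360682757 / 60504444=981.10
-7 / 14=-1 / 2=-0.50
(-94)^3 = -830584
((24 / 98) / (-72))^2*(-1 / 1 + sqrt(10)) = -1 / 86436 + sqrt(10) / 86436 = 0.00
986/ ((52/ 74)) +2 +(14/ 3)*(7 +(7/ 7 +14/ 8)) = 37717/ 26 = 1450.65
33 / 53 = 0.62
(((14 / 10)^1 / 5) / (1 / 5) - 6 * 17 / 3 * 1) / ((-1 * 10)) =163 / 50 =3.26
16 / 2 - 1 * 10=-2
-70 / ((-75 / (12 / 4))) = 14 / 5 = 2.80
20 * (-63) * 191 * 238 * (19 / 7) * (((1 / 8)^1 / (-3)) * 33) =213766245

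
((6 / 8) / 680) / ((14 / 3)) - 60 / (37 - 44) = 326409 / 38080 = 8.57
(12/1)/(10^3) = 3/250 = 0.01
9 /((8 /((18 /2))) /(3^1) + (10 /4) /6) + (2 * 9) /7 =1170 /77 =15.19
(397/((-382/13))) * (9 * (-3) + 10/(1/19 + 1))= 180635/764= 236.43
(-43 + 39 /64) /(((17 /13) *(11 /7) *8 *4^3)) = -246883 /6127616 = -0.04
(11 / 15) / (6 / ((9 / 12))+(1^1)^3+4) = 11 / 195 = 0.06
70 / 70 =1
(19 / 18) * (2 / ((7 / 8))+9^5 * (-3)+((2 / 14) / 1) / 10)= -186986.07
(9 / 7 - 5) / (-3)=26 / 21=1.24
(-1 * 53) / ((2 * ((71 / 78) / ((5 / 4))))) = -10335 / 284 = -36.39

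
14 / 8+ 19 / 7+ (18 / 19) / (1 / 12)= 15.83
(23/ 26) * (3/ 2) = 69/ 52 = 1.33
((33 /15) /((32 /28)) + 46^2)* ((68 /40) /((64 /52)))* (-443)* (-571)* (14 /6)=11050437219549 /6400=1726630815.55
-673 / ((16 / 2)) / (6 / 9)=-2019 / 16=-126.19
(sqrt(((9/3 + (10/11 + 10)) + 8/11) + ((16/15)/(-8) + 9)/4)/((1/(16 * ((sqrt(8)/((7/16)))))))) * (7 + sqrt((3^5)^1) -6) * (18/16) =96 * sqrt(74910)/55 + 2592 * sqrt(24970)/55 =7924.73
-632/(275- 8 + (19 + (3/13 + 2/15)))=-123240/55841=-2.21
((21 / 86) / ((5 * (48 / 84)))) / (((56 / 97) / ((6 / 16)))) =6111 / 110080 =0.06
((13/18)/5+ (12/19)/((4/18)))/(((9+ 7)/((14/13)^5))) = 85833349/317455515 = 0.27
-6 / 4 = -3 / 2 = -1.50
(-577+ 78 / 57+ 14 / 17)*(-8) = 1485304 / 323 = 4598.46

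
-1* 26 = -26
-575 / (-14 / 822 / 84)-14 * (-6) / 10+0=14179542 / 5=2835908.40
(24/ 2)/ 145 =12/ 145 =0.08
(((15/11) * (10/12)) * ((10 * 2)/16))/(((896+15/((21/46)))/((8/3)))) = 875/214566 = 0.00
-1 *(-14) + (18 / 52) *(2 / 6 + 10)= 17.58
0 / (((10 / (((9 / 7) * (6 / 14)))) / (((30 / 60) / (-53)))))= 0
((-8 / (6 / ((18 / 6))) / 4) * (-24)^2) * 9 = -5184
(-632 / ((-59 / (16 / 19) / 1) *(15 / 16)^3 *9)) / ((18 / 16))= 331350016 / 306453375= 1.08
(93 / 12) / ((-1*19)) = -31 / 76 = -0.41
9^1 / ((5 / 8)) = 14.40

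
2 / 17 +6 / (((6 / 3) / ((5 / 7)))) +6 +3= 1340 / 119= 11.26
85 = 85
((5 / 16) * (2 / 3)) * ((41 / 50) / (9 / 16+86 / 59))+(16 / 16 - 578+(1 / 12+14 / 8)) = -32900447 / 57210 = -575.08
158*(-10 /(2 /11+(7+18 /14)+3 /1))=-137.78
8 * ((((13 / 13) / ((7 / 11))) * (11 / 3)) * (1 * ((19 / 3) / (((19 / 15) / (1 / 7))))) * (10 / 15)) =9680 / 441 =21.95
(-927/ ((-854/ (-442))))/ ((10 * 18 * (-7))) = 22763/ 59780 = 0.38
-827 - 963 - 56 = -1846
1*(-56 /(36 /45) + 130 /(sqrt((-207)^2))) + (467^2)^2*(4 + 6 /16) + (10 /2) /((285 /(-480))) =6547258872537575 /31464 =208087302076.58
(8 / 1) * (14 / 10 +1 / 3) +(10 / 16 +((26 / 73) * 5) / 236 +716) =730.50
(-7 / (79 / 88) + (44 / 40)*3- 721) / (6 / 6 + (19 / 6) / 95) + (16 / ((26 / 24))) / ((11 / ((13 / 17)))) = -321063015 / 457963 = -701.07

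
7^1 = 7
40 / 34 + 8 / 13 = 396 / 221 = 1.79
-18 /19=-0.95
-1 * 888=-888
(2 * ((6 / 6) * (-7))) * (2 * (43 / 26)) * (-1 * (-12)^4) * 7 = 87381504 / 13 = 6721654.15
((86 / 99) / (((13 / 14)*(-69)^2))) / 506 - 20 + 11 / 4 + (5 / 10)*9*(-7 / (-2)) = -4650700709 / 3100467942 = -1.50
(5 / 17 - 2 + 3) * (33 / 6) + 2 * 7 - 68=-797 / 17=-46.88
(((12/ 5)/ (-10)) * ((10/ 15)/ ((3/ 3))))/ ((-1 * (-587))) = -4/ 14675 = -0.00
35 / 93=0.38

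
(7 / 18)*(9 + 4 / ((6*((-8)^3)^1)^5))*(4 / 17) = 4309100418463432697 / 5232479079562739712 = 0.82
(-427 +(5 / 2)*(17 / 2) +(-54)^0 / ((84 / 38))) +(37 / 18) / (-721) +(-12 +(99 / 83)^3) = -6168097792093 / 14841303372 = -415.60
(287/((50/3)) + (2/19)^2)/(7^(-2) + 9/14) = 15240029/586625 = 25.98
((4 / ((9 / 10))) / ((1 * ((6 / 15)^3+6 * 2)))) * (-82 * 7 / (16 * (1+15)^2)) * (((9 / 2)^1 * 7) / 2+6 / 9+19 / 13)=-500276875 / 542011392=-0.92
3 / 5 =0.60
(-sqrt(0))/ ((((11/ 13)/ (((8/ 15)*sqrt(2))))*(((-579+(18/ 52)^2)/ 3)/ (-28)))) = 0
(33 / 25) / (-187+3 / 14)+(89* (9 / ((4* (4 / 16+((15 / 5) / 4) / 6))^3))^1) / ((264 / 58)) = 52.13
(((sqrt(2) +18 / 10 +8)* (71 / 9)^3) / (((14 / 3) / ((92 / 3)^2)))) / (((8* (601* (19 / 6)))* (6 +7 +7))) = 3.64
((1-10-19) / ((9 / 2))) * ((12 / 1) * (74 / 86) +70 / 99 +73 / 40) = -15325807 / 191565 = -80.00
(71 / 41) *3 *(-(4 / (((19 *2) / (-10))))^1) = 4260 / 779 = 5.47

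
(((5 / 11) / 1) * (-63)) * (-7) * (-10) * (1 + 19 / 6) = -91875 / 11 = -8352.27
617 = 617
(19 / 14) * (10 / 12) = 95 / 84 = 1.13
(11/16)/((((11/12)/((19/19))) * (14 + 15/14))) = 21/422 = 0.05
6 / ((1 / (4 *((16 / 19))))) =384 / 19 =20.21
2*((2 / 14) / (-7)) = -2 / 49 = -0.04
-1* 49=-49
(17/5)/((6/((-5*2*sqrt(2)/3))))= -2.67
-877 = -877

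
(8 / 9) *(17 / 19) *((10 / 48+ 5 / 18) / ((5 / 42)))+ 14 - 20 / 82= 357638 / 21033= 17.00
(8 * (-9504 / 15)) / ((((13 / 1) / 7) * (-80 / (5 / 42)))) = 264 / 65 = 4.06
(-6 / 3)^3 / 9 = -8 / 9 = -0.89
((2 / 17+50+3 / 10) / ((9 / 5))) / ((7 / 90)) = 42855 / 119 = 360.13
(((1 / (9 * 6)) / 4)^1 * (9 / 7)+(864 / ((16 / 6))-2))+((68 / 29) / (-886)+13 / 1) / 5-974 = -7007928589 / 10791480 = -649.39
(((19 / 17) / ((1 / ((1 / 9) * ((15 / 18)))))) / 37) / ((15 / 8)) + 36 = 1834240 / 50949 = 36.00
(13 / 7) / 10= 13 / 70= 0.19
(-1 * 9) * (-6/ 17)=54/ 17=3.18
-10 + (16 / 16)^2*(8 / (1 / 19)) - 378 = -236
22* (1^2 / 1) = 22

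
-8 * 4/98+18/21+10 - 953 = -942.47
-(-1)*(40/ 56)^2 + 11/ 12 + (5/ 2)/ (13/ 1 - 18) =545/ 588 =0.93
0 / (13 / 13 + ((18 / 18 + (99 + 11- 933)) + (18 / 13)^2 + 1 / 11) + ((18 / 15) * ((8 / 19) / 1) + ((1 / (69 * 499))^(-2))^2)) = 0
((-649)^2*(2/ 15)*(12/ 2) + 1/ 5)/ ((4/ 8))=673922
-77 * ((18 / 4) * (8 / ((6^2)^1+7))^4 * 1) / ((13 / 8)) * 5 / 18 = -3153920 / 44444413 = -0.07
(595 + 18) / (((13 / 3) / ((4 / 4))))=141.46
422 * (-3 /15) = -422 /5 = -84.40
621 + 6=627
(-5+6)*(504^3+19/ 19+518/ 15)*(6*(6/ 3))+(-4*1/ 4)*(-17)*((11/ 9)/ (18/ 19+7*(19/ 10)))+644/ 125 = 4678576725526922/ 3045375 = 1536289201.01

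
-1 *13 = -13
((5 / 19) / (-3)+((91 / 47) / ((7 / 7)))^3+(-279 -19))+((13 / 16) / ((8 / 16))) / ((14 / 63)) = -26845253149 / 94686576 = -283.52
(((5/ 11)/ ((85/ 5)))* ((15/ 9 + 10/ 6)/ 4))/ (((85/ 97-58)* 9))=-2425/ 55953018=-0.00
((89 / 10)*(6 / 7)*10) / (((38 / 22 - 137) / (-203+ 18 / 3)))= 192863 / 1736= 111.10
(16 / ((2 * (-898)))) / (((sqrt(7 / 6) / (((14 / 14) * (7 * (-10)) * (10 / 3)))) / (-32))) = -12800 * sqrt(42) / 1347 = -61.58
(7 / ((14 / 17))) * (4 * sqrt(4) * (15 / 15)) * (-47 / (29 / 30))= -95880 / 29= -3306.21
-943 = -943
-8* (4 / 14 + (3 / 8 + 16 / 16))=-93 / 7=-13.29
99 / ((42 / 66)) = 1089 / 7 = 155.57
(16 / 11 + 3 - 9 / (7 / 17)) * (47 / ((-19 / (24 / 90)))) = 50384 / 4389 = 11.48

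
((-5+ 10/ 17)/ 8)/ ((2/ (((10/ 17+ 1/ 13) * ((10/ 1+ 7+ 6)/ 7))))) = -36225/ 60112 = -0.60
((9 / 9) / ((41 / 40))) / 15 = 8 / 123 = 0.07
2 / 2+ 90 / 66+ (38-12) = 312 / 11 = 28.36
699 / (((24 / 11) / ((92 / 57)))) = 58949 / 114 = 517.10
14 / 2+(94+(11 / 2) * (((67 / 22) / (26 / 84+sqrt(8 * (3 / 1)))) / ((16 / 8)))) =29547 * sqrt(6) / 42167+17017177 / 168668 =102.61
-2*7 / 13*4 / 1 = -56 / 13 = -4.31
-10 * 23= -230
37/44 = 0.84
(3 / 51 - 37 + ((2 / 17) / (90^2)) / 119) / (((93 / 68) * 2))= -302664599 / 22410675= -13.51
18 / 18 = 1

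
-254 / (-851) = 254 / 851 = 0.30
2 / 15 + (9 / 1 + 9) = 272 / 15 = 18.13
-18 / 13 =-1.38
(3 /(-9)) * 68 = -68 /3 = -22.67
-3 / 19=-0.16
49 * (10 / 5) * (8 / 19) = 784 / 19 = 41.26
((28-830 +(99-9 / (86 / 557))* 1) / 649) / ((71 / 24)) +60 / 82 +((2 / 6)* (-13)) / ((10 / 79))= -82613778139 / 2437118310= -33.90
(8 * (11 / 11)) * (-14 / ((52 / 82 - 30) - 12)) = 287 / 106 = 2.71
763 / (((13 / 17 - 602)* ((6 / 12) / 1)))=-25942 / 10221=-2.54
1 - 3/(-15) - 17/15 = 1/15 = 0.07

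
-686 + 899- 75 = 138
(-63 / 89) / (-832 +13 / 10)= 70 / 82147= 0.00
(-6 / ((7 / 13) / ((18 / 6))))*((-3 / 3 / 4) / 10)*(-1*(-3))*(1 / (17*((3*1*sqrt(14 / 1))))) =117*sqrt(14) / 33320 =0.01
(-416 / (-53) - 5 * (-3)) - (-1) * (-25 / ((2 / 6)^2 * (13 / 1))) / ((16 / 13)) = 7451 / 848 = 8.79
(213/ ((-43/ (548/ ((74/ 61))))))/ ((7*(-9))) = 1186694/ 33411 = 35.52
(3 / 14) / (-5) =-3 / 70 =-0.04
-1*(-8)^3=512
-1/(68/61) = -61/68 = -0.90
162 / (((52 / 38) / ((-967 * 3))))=-4464639 / 13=-343433.77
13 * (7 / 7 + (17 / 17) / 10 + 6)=923 / 10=92.30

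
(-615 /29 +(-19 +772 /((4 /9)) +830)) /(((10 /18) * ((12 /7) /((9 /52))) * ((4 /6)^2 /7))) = 7232.34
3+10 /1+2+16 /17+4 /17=275 /17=16.18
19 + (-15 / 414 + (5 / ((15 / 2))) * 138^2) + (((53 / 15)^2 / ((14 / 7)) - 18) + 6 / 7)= 460204687 / 36225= 12704.06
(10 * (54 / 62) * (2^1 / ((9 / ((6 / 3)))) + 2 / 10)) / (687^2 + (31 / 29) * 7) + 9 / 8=1909401045 / 1697227432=1.13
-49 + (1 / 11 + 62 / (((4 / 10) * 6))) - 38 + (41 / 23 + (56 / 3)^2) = 1316795 / 4554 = 289.15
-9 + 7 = -2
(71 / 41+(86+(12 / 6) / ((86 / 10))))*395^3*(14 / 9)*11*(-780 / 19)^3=-6417986274383460.81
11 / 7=1.57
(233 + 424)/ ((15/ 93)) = 20367/ 5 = 4073.40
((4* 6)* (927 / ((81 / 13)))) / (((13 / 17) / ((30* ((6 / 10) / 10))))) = 42024 / 5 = 8404.80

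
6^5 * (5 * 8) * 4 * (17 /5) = 4230144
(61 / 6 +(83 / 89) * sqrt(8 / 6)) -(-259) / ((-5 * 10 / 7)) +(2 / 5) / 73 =-142831 / 5475 +166 * sqrt(3) / 267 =-25.01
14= 14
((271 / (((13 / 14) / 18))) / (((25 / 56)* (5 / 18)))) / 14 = 4917024 / 1625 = 3025.86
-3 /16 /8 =-3 /128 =-0.02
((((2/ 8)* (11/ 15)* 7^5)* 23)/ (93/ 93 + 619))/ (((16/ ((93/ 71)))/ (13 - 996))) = -4179884093/ 454400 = -9198.69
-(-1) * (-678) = -678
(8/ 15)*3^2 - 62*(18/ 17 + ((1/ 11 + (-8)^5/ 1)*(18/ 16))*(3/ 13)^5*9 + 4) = 18265601234351/ 1388635820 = 13153.63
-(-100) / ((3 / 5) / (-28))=-14000 / 3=-4666.67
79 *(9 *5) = 3555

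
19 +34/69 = 1345/69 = 19.49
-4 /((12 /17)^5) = -1419857 /62208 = -22.82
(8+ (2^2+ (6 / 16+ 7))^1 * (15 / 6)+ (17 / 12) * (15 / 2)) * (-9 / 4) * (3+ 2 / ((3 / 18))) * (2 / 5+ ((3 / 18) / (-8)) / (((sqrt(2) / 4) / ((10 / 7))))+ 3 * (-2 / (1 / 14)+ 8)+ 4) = 169425 * sqrt(2) / 1792+ 2826009 / 32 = 88446.49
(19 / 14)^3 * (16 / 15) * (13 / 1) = 178334 / 5145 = 34.66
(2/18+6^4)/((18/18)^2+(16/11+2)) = 128315/441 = 290.96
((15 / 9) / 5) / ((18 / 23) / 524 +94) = 6026 / 1699359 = 0.00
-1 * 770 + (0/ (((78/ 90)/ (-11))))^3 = -770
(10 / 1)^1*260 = 2600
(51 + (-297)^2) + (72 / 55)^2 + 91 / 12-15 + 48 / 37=118536088771 / 1343100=88255.59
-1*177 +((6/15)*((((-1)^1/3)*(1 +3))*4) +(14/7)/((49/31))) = -130733/735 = -177.87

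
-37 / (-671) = 37 / 671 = 0.06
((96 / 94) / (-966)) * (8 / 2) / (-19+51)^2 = -1 / 242144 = -0.00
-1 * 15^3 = -3375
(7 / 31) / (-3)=-7 / 93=-0.08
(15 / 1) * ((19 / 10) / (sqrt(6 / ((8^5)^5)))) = 1305670057984 * sqrt(3) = 2261486878349.69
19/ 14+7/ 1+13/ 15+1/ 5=1979/ 210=9.42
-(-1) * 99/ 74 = 99/ 74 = 1.34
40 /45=8 /9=0.89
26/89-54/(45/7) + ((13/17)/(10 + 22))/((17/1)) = -33360999/4115360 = -8.11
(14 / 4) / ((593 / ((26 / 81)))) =91 / 48033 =0.00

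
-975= -975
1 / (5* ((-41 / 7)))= -7 / 205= -0.03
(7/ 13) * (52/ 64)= 7/ 16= 0.44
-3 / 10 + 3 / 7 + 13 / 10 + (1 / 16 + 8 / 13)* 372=92311 / 364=253.60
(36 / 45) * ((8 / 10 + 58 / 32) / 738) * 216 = 627 / 1025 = 0.61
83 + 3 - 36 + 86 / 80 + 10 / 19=39217 / 760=51.60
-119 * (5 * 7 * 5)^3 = -637765625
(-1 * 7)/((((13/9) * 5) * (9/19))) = -133/65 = -2.05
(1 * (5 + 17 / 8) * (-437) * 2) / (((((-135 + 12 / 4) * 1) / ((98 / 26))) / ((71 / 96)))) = 28886137 / 219648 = 131.51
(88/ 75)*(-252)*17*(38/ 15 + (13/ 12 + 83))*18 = -979613712/ 125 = -7836909.70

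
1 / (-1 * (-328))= 1 / 328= 0.00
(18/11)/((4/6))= 27/11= 2.45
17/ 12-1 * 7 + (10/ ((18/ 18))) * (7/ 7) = 4.42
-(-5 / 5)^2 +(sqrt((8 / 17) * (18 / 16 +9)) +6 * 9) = 9 * sqrt(17) / 17 +53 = 55.18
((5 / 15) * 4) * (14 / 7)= 8 / 3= 2.67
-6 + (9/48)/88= -8445/1408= -6.00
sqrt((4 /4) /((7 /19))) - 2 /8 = -1 /4 + sqrt(133) /7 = 1.40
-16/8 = -2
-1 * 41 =-41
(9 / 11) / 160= 9 / 1760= 0.01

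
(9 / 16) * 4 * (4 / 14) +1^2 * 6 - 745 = -10337 / 14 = -738.36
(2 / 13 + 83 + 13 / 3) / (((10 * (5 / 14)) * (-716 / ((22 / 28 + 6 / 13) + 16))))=-2677567 / 4537650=-0.59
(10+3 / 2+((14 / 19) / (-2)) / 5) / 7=2171 / 1330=1.63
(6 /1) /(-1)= -6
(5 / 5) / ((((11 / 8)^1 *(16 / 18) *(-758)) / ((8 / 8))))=-9 / 8338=-0.00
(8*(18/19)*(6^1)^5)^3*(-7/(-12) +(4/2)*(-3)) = -7604809555330990080/6859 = -1108734444573697.34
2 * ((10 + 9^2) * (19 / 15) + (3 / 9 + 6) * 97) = 7296 / 5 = 1459.20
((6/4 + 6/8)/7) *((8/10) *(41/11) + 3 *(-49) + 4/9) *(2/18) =-71069/13860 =-5.13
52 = 52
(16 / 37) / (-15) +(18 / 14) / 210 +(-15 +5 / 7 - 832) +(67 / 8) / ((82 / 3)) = -846.00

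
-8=-8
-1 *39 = -39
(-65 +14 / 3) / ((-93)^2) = -181 / 25947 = -0.01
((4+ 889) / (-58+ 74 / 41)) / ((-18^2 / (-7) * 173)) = -256291 / 129143808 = -0.00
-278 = -278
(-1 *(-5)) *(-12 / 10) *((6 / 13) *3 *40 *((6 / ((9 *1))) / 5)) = -576 / 13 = -44.31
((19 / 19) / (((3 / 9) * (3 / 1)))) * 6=6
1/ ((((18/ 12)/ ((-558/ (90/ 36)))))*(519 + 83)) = -372/ 1505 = -0.25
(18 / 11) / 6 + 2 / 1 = 25 / 11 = 2.27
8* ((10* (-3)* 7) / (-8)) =210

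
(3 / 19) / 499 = 3 / 9481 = 0.00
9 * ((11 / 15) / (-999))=-11 / 1665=-0.01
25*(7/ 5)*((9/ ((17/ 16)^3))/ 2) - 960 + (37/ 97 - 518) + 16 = -633973761/ 476561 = -1330.31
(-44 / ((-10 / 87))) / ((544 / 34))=23.92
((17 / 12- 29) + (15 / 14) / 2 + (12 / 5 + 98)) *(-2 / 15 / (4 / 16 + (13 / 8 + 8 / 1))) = -123232 / 124425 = -0.99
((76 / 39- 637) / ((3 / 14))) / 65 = -45.59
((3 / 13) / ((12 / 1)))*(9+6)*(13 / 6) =5 / 8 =0.62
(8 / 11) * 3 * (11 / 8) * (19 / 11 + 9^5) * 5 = 9743370 / 11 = 885760.91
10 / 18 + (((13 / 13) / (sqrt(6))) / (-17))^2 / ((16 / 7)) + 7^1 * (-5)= -2866859 / 83232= -34.44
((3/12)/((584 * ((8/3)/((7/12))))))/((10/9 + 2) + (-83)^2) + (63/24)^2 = 31950393615/4636791808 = 6.89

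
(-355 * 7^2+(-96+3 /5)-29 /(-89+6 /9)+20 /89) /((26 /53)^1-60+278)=-137499347 /1717700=-80.05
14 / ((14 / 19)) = 19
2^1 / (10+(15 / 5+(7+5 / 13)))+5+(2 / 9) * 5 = 14809 / 2385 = 6.21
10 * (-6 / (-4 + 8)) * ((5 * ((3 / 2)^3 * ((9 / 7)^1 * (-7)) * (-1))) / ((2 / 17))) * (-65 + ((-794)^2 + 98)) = -195335057925 / 16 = -12208441120.31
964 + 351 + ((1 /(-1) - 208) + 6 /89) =98440 /89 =1106.07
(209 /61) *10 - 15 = 1175 /61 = 19.26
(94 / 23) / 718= 47 / 8257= 0.01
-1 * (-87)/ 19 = 87/ 19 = 4.58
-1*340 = -340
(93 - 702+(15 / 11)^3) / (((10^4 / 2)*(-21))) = 67267 / 11646250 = 0.01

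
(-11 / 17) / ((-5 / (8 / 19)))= 88 / 1615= 0.05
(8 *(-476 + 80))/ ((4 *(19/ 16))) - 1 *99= -14553/ 19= -765.95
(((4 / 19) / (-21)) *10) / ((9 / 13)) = -520 / 3591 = -0.14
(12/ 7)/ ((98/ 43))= 0.75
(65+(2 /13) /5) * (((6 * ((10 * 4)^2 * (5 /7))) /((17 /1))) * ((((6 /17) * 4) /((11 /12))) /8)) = 5049.80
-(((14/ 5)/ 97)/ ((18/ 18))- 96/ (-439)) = -52706/ 212915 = -0.25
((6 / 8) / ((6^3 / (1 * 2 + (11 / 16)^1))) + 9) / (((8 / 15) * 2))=207575 / 24576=8.45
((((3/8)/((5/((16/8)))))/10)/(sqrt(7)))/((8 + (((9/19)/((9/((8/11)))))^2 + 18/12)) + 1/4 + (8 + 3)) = 43681 * sqrt(7)/423007550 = 0.00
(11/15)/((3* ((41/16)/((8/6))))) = 704/5535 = 0.13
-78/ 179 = -0.44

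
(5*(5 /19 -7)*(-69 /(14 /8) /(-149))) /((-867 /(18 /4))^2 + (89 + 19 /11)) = -8743680 /36501982601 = -0.00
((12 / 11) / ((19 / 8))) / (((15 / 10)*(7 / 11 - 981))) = -2 / 6403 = -0.00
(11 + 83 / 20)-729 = -14277 / 20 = -713.85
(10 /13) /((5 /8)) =16 /13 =1.23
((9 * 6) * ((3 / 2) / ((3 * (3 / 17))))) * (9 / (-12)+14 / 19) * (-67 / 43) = 3.14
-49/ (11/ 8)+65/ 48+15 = -10181/ 528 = -19.28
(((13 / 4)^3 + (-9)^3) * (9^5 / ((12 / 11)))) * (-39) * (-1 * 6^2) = -3378708964917 / 64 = -52792327576.83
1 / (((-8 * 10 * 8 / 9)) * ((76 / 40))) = -9 / 1216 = -0.01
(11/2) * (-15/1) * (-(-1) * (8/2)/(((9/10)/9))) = -3300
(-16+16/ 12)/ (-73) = 44/ 219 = 0.20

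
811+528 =1339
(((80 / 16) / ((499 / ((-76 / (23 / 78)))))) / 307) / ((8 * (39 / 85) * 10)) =-1615 / 7046878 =-0.00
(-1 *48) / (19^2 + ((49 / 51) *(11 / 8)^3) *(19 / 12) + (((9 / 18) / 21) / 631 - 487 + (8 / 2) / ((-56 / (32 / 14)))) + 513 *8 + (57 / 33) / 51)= -5115413495808 / 424347557289637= -0.01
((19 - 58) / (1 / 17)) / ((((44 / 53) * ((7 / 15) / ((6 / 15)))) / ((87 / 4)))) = -14888.44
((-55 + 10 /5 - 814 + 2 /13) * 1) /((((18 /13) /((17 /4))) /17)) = -3256741 /72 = -45232.51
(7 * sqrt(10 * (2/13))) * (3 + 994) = 13958 * sqrt(65)/13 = 8656.38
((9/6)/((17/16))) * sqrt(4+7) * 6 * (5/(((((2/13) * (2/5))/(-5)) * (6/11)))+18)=-104658 * sqrt(11)/17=-20418.31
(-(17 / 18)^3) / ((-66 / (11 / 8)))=0.02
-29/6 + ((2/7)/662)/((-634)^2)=-13504314751/2793996156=-4.83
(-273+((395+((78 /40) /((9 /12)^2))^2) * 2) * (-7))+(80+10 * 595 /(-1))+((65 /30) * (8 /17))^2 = -769909609 /65025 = -11840.21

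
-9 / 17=-0.53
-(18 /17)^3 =-5832 /4913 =-1.19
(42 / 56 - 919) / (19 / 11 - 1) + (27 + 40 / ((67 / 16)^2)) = -177162891 / 143648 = -1233.31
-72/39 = -24/13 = -1.85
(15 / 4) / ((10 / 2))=3 / 4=0.75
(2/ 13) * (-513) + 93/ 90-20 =-38177/ 390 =-97.89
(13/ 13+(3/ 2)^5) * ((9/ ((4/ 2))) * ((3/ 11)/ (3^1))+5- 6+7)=3525/ 64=55.08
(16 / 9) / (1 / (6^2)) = 64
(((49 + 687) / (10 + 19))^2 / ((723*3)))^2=293434556416 / 3327446608641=0.09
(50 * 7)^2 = 122500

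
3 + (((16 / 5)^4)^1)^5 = 1208925819900731469628051 / 95367431640625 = 12676506005.28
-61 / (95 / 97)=-5917 / 95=-62.28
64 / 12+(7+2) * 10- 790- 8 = -2108 / 3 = -702.67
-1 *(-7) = 7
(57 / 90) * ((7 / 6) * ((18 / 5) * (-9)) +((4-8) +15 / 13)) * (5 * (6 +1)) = -175693 / 195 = -900.99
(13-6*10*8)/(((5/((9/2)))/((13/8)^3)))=-9233991/5120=-1803.51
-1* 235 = -235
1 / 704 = 0.00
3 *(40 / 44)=30 / 11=2.73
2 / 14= 1 / 7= 0.14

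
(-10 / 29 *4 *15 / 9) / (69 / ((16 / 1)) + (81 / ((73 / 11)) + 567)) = -233600 / 59294763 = -0.00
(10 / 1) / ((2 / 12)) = 60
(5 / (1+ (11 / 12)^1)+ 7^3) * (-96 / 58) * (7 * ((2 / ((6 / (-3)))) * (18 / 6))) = 8012592 / 667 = 12012.88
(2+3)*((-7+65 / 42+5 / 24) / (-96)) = 4405 / 16128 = 0.27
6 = 6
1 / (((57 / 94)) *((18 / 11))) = 517 / 513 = 1.01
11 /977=0.01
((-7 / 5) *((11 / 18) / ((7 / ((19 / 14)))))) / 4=-209 / 5040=-0.04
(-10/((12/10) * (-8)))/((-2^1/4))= -25/12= -2.08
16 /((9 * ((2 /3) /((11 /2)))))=44 /3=14.67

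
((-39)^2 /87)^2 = 257049 /841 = 305.65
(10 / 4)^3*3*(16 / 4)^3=3000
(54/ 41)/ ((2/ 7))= 189/ 41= 4.61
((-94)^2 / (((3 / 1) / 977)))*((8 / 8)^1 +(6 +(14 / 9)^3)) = 67741361884 / 2187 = 30974559.62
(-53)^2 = 2809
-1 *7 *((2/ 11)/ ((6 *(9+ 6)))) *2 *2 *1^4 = -28/ 495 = -0.06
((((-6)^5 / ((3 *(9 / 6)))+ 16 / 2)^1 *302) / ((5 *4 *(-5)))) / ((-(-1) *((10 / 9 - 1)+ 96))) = 233748 / 4325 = 54.05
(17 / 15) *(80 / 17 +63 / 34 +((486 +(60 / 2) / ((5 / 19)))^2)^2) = 4406400000223 / 30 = 146880000007.43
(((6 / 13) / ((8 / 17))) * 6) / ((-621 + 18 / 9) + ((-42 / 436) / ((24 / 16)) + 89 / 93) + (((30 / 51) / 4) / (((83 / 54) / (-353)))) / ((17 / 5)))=-0.01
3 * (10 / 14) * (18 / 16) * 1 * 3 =405 / 56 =7.23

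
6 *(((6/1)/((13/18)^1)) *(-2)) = -99.69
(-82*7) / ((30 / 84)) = -8036 / 5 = -1607.20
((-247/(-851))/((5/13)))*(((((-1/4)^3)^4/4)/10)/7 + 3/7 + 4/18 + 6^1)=902888696082659/179895376281600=5.02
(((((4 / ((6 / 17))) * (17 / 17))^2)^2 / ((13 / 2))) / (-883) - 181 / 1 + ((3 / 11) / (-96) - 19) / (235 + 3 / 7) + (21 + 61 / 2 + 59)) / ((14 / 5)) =-28299797360515 / 1078745361408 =-26.23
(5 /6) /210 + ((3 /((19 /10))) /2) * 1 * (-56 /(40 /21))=-111113 /4788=-23.21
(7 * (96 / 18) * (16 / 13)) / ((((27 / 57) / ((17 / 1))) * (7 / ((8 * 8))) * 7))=5292032 / 2457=2153.86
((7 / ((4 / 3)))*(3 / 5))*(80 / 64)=63 / 16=3.94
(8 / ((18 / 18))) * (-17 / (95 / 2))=-272 / 95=-2.86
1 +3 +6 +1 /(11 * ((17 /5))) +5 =2810 /187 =15.03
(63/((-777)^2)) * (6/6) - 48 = -459983/9583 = -48.00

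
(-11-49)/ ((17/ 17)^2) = -60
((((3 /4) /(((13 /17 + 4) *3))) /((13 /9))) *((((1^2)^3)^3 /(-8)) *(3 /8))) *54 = -153 /1664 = -0.09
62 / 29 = 2.14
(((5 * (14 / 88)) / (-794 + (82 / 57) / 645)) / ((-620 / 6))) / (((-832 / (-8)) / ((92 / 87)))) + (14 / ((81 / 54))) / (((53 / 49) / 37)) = 3048073254442327139 / 9546994864602624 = 319.27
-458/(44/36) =-4122/11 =-374.73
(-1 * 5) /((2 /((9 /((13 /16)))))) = -360 /13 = -27.69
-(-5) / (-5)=-1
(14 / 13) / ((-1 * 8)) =-7 / 52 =-0.13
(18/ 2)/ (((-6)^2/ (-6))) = -3/ 2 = -1.50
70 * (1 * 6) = 420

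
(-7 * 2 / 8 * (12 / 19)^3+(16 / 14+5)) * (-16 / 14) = -2190152 / 336091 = -6.52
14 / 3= 4.67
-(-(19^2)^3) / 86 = 47045881 / 86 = 547045.13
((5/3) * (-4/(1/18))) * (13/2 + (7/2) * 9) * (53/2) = -120840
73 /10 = 7.30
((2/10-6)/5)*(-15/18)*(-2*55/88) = -29/24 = -1.21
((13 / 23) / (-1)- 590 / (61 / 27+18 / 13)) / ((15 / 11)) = -52576667 / 441255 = -119.15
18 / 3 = 6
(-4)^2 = 16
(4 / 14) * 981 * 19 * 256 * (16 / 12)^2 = 2423661.71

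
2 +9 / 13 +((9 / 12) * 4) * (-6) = -199 / 13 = -15.31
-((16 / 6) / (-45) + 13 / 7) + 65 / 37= -1438 / 34965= -0.04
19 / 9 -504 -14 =-4643 / 9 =-515.89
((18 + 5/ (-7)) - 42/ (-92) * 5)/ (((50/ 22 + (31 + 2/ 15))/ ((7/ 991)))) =1039665/ 251270032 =0.00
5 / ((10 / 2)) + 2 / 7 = 9 / 7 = 1.29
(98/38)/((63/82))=574/171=3.36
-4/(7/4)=-16/7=-2.29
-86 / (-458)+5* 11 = 12638 / 229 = 55.19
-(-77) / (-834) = -77 / 834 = -0.09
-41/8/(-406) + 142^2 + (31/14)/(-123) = 1150799501/57072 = 20163.99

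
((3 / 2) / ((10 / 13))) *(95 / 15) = 12.35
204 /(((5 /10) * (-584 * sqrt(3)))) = -17 * sqrt(3) /73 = -0.40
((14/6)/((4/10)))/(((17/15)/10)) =875/17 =51.47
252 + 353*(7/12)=5495/12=457.92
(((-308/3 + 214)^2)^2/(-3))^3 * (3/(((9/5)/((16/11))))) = -325622816210935344640382.10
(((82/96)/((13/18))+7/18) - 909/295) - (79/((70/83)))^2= -8775.85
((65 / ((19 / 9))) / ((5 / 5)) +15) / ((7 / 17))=14790 / 133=111.20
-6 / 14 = -3 / 7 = -0.43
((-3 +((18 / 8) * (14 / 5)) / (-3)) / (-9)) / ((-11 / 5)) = -17 / 66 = -0.26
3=3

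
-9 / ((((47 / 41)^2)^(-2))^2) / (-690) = 71433859985283 / 1836532802697830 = 0.04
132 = 132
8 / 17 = 0.47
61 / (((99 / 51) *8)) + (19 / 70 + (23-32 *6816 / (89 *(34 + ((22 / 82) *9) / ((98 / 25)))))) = -4986633080851 / 114379585320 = -43.60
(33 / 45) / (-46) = -11 / 690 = -0.02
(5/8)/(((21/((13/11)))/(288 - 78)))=325/44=7.39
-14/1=-14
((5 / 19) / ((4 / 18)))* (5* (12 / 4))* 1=675 / 38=17.76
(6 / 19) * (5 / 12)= 5 / 38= 0.13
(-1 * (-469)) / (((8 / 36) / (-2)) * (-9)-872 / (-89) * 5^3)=41741 / 109089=0.38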